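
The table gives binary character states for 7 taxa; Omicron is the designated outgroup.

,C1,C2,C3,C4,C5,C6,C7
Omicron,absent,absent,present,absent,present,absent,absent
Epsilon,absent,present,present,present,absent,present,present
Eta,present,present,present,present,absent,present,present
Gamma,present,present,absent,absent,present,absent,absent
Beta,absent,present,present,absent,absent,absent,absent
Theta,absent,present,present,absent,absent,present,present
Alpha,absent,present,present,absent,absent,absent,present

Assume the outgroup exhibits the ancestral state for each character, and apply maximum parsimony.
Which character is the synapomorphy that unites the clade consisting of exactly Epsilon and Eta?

Character polarity is set by the outgroup: the derived state is whichever differs from the outgroup's state, so for C3, C5 the derived state is 'absent', and for the remaining characters it is 'present'.
C1 groups Eta and Gamma, which is incompatible with the clades supported by the remaining characters; treating it as convergent (homoplasy) costs fewer steps than any alternative tree.
C2 (derived state 'present') is shared by all ingroup taxa — unites the whole ingroup.
C3 (derived state 'absent') is unique to Gamma (autapomorphy; uninformative for grouping).
C4: derived state 'present' in Epsilon and Eta only — synapomorphy for {Epsilon, Eta}.
C5 (derived state 'absent') is shared by Alpha, Beta, Epsilon, Eta, and Theta — a synapomorphy uniting that clade.
C6 (derived state 'present') is shared by Epsilon, Eta, and Theta — a synapomorphy uniting that clade.
C7: derived state 'present' in Alpha, Epsilon, Eta, and Theta only — synapomorphy for {Alpha, Epsilon, Eta, Theta}.
Most parsimonious ingroup topology: (((((Epsilon,Eta),Theta),Alpha),Beta),Gamma).
The clade {Epsilon, Eta} is supported by C4: its derived state 'present' occurs in exactly those taxa and in no other taxon (including the outgroup).

C4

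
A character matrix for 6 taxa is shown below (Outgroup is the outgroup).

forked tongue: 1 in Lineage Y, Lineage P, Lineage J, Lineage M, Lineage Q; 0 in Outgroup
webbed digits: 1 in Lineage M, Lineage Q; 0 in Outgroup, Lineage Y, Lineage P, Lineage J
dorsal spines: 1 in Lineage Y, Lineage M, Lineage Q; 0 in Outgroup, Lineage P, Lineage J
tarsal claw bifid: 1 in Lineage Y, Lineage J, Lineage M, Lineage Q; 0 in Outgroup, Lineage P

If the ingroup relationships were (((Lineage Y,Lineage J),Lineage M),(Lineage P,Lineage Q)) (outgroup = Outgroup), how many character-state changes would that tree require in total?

Map each character onto (((Lineage Y,Lineage J),Lineage M),(Lineage P,Lineage Q)) (rooted by Outgroup) and count the minimum state changes it requires (Fitch parsimony):
forked tongue: 1; webbed digits: 2; dorsal spines: 3; tarsal claw bifid: 2.
Total tree length = 8.

8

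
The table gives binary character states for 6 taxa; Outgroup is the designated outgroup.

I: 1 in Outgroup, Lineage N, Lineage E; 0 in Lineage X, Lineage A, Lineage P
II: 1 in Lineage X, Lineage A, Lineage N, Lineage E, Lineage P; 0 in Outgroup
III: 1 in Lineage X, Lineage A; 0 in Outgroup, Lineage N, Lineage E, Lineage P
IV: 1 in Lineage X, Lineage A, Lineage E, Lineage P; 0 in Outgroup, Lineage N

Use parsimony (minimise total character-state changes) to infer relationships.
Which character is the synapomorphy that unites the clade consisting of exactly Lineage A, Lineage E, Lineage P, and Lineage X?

Character polarity is set by the outgroup: the derived state is whichever differs from the outgroup's state, so for I the derived state is '0', and for the remaining characters it is '1'.
I (derived state '0') is shared by Lineage A, Lineage P, and Lineage X — a synapomorphy uniting that clade.
All ingroup taxa share the derived state '1' for II; it defines the ingroup but does not resolve relationships within it.
III (derived state '1') is shared by Lineage A and Lineage X — a synapomorphy uniting that clade.
Only Lineage A, Lineage E, Lineage P, and Lineage X show the derived state '1' for IV, supporting them as a clade.
Most parsimonious ingroup topology: ((((Lineage X,Lineage A),Lineage P),Lineage E),Lineage N).
The clade {Lineage A, Lineage E, Lineage P, Lineage X} is supported by IV: its derived state '1' occurs in exactly those taxa and in no other taxon (including the outgroup).

IV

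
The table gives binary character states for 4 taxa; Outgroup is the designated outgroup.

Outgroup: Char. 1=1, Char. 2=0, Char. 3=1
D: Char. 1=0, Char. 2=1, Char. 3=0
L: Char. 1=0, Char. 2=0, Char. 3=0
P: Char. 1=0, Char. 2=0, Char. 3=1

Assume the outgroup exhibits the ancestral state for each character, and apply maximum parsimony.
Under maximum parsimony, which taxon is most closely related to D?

L

Character polarity is set by the outgroup: the derived state is whichever differs from the outgroup's state, so for Char. 1, Char. 3 the derived state is '0', and for the remaining characters it is '1'.
Char. 1 (derived state '0') is shared by all ingroup taxa — unites the whole ingroup.
Char. 2: derived state '1' in D only — an autapomorphy, so it tells us nothing about relationships among taxa.
Char. 3: derived state '0' in D and L only — synapomorphy for {D, L}.
Most parsimonious ingroup topology: ((D,L),P).
D and L form a cherry on this tree, so they are sister taxa.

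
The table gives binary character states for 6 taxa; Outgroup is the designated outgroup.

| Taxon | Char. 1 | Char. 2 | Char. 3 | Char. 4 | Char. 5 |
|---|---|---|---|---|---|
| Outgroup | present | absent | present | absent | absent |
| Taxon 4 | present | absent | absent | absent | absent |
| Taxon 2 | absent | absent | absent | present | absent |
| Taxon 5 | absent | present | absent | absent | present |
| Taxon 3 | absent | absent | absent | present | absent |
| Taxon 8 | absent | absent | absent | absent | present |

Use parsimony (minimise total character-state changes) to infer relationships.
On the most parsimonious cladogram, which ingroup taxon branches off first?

Character polarity is set by the outgroup: the derived state is whichever differs from the outgroup's state, so for Char. 1, Char. 3 the derived state is 'absent', and for the remaining characters it is 'present'.
Char. 1 (derived state 'absent') is shared by Taxon 2, Taxon 3, Taxon 5, and Taxon 8 — a synapomorphy uniting that clade.
Char. 2: derived state 'present' in Taxon 5 only — an autapomorphy, so it tells us nothing about relationships among taxa.
All ingroup taxa share the derived state 'absent' for Char. 3; it defines the ingroup but does not resolve relationships within it.
Char. 4: derived state 'present' in Taxon 2 and Taxon 3 only — synapomorphy for {Taxon 2, Taxon 3}.
Only Taxon 5 and Taxon 8 show the derived state 'present' for Char. 5, supporting them as a clade.
Most parsimonious ingroup topology: (Taxon 4,((Taxon 2,Taxon 3),(Taxon 5,Taxon 8))).
Taxon 4 is sister to the clade containing all other ingroup taxa, so it is the earliest-diverging (most basal) ingroup lineage.

Taxon 4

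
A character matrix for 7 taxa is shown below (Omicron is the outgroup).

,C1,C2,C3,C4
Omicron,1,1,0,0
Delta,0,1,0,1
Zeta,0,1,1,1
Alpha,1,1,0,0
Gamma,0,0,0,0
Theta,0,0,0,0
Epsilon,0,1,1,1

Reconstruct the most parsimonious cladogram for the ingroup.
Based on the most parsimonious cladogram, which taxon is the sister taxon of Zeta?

Epsilon

Character polarity is set by the outgroup: the derived state is whichever differs from the outgroup's state, so for C1, C2 the derived state is '0', and for the remaining characters it is '1'.
C1 (derived state '0') is shared by Delta, Epsilon, Gamma, Theta, and Zeta — a synapomorphy uniting that clade.
C2 (derived state '0') is shared by Gamma and Theta — a synapomorphy uniting that clade.
C3: derived state '1' in Epsilon and Zeta only — synapomorphy for {Epsilon, Zeta}.
Only Delta, Epsilon, and Zeta show the derived state '1' for C4, supporting them as a clade.
Most parsimonious ingroup topology: (((Delta,(Zeta,Epsilon)),(Gamma,Theta)),Alpha).
Zeta and Epsilon form a cherry on this tree, so they are sister taxa.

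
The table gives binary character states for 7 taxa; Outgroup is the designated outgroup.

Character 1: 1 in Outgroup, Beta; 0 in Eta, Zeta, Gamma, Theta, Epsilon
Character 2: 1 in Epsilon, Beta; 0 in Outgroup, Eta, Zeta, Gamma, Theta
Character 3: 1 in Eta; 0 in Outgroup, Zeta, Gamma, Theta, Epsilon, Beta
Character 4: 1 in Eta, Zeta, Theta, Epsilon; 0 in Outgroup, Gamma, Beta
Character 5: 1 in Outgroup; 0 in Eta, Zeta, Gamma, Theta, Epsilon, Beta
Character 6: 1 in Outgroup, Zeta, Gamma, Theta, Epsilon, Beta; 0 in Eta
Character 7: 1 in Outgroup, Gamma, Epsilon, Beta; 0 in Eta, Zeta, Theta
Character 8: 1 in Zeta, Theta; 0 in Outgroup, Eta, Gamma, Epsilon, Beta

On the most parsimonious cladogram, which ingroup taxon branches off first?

Beta

Character polarity is set by the outgroup: the derived state is whichever differs from the outgroup's state, so for Character 1, Character 5, Character 6, Character 7 the derived state is '0', and for the remaining characters it is '1'.
Character 1: derived state '0' in Epsilon, Eta, Gamma, Theta, and Zeta only — synapomorphy for {Epsilon, Eta, Gamma, Theta, Zeta}.
Character 2 groups Beta and Epsilon, which is incompatible with the clades supported by the remaining characters; treating it as convergent (homoplasy) costs fewer steps than any alternative tree.
Character 3: derived state '1' in Eta only — an autapomorphy, so it tells us nothing about relationships among taxa.
Character 4: derived state '1' in Epsilon, Eta, Theta, and Zeta only — synapomorphy for {Epsilon, Eta, Theta, Zeta}.
Character 5 (derived state '0') is shared by all ingroup taxa — unites the whole ingroup.
Character 6: derived state '0' in Eta only — an autapomorphy, so it tells us nothing about relationships among taxa.
Character 7 (derived state '0') is shared by Eta, Theta, and Zeta — a synapomorphy uniting that clade.
Only Theta and Zeta show the derived state '1' for Character 8, supporting them as a clade.
Most parsimonious ingroup topology: ((((Eta,(Zeta,Theta)),Epsilon),Gamma),Beta).
Beta is sister to the clade containing all other ingroup taxa, so it is the earliest-diverging (most basal) ingroup lineage.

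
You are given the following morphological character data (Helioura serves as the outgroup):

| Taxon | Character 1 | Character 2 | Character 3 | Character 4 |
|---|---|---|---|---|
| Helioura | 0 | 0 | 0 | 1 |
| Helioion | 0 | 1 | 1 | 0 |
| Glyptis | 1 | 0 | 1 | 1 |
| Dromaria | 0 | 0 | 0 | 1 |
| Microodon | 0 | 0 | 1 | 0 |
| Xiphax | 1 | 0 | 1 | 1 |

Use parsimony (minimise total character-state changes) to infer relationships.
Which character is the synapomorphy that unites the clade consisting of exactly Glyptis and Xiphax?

Character 1

Character polarity is set by the outgroup: the derived state is whichever differs from the outgroup's state, so for Character 4 the derived state is '0', and for the remaining characters it is '1'.
Character 1: derived state '1' in Glyptis and Xiphax only — synapomorphy for {Glyptis, Xiphax}.
Character 2 (derived state '1') is unique to Helioion (autapomorphy; uninformative for grouping).
Character 3 (derived state '1') is shared by Glyptis, Helioion, Microodon, and Xiphax — a synapomorphy uniting that clade.
Only Helioion and Microodon show the derived state '0' for Character 4, supporting them as a clade.
Most parsimonious ingroup topology: (((Helioion,Microodon),(Glyptis,Xiphax)),Dromaria).
The clade {Glyptis, Xiphax} is supported by Character 1: its derived state '1' occurs in exactly those taxa and in no other taxon (including the outgroup).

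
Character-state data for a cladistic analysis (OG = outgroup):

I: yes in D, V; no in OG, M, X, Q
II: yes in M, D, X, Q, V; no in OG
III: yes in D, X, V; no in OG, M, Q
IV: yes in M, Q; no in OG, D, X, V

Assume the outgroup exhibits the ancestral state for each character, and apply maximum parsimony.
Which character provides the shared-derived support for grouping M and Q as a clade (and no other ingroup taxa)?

IV

The outgroup has state 'no' for every character, so 'yes' is the derived state throughout.
Only D and V show the derived state 'yes' for I, supporting them as a clade.
All ingroup taxa share the derived state 'yes' for II; it defines the ingroup but does not resolve relationships within it.
III: derived state 'yes' in D, V, and X only — synapomorphy for {D, V, X}.
IV (derived state 'yes') is shared by M and Q — a synapomorphy uniting that clade.
Most parsimonious ingroup topology: ((M,Q),((D,V),X)).
The clade {M, Q} is supported by IV: its derived state 'yes' occurs in exactly those taxa and in no other taxon (including the outgroup).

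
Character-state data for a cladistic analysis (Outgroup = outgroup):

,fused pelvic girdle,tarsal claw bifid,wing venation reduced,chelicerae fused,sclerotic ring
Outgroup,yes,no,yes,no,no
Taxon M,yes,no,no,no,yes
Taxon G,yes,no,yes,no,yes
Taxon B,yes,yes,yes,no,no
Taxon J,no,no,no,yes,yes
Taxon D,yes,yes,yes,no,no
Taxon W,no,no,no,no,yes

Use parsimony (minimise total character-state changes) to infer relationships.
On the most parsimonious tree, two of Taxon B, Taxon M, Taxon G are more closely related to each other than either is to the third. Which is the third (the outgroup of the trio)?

Taxon B

Character polarity is set by the outgroup: the derived state is whichever differs from the outgroup's state, so for fused pelvic girdle, wing venation reduced the derived state is 'no', and for the remaining characters it is 'yes'.
Only Taxon J and Taxon W show the derived state 'no' for fused pelvic girdle, supporting them as a clade.
Only Taxon B and Taxon D show the derived state 'yes' for tarsal claw bifid, supporting them as a clade.
wing venation reduced: derived state 'no' in Taxon J, Taxon M, and Taxon W only — synapomorphy for {Taxon J, Taxon M, Taxon W}.
chelicerae fused (derived state 'yes') is unique to Taxon J (autapomorphy; uninformative for grouping).
sclerotic ring (derived state 'yes') is shared by Taxon G, Taxon J, Taxon M, and Taxon W — a synapomorphy uniting that clade.
Most parsimonious ingroup topology: (((Taxon M,(Taxon J,Taxon W)),Taxon G),(Taxon B,Taxon D)).
Taxon M and Taxon G share a more recent common ancestor with each other than either does with Taxon B, so Taxon B is the least closely related of the three.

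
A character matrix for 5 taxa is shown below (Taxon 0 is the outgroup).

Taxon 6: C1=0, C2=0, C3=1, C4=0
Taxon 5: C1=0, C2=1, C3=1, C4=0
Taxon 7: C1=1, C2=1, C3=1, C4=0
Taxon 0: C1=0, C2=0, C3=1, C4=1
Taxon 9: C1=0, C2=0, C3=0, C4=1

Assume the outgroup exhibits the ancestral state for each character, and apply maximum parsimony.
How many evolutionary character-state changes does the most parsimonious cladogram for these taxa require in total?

Character polarity is set by the outgroup: the derived state is whichever differs from the outgroup's state, so for C3, C4 the derived state is '0', and for the remaining characters it is '1'.
C1: derived state '1' in Taxon 7 only — an autapomorphy, so it tells us nothing about relationships among taxa.
C2: derived state '1' in Taxon 5 and Taxon 7 only — synapomorphy for {Taxon 5, Taxon 7}.
C3 (derived state '0') is unique to Taxon 9 (autapomorphy; uninformative for grouping).
C4 (derived state '0') is shared by Taxon 5, Taxon 6, and Taxon 7 — a synapomorphy uniting that clade.
Most parsimonious ingroup topology: ((Taxon 6,(Taxon 7,Taxon 5)),Taxon 9).
Changes per character on this tree: C1: 1; C2: 1; C3: 1; C4: 1.
Total = 4.

4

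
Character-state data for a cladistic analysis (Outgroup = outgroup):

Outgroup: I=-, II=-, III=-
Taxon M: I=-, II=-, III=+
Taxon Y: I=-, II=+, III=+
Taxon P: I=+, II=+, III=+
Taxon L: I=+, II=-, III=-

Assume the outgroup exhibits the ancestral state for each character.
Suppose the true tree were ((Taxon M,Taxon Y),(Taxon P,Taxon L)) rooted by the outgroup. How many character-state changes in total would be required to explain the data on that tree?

5

Map each character onto ((Taxon M,Taxon Y),(Taxon P,Taxon L)) (rooted by Outgroup) and count the minimum state changes it requires (Fitch parsimony):
I: 1; II: 2; III: 2.
Total tree length = 5.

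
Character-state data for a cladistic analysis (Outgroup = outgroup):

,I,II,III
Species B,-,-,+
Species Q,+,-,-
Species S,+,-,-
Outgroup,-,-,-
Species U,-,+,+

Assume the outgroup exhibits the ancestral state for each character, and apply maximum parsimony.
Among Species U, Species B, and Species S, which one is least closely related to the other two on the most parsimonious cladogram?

The outgroup has state '-' for every character, so '+' is the derived state throughout.
Only Species Q and Species S show the derived state '+' for I, supporting them as a clade.
II (derived state '+') is unique to Species U (autapomorphy; uninformative for grouping).
III: derived state '+' in Species B and Species U only — synapomorphy for {Species B, Species U}.
Most parsimonious ingroup topology: ((Species Q,Species S),(Species B,Species U)).
Species B and Species U share a more recent common ancestor with each other than either does with Species S, so Species S is the least closely related of the three.

Species S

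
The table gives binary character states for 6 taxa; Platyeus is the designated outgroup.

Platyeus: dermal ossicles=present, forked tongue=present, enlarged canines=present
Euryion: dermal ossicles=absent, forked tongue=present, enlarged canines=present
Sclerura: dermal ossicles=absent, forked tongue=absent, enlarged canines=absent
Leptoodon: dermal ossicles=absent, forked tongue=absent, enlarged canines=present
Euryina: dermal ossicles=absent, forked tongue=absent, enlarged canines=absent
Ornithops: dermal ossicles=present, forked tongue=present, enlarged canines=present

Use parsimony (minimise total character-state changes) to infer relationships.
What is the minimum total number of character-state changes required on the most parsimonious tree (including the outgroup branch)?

3

The outgroup has state 'present' for every character, so 'absent' is the derived state throughout.
dermal ossicles: derived state 'absent' in Euryina, Euryion, Leptoodon, and Sclerura only — synapomorphy for {Euryina, Euryion, Leptoodon, Sclerura}.
Only Euryina, Leptoodon, and Sclerura show the derived state 'absent' for forked tongue, supporting them as a clade.
enlarged canines (derived state 'absent') is shared by Euryina and Sclerura — a synapomorphy uniting that clade.
Most parsimonious ingroup topology: ((Euryion,((Sclerura,Euryina),Leptoodon)),Ornithops).
Changes per character on this tree: dermal ossicles: 1; forked tongue: 1; enlarged canines: 1.
Total = 3.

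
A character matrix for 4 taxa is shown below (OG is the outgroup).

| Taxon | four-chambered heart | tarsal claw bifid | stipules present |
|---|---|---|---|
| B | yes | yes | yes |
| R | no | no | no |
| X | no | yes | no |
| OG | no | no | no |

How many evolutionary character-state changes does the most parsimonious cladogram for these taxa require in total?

3

The outgroup has state 'no' for every character, so 'yes' is the derived state throughout.
four-chambered heart (derived state 'yes') is unique to B (autapomorphy; uninformative for grouping).
Only B and X show the derived state 'yes' for tarsal claw bifid, supporting them as a clade.
stipules present: derived state 'yes' in B only — an autapomorphy, so it tells us nothing about relationships among taxa.
Most parsimonious ingroup topology: (R,(X,B)).
Changes per character on this tree: four-chambered heart: 1; tarsal claw bifid: 1; stipules present: 1.
Total = 3.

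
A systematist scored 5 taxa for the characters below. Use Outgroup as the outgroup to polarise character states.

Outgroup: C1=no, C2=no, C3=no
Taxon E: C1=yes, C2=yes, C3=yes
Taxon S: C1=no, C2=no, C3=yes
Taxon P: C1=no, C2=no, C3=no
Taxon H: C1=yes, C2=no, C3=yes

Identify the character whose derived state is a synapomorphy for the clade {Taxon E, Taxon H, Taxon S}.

C3

The outgroup has state 'no' for every character, so 'yes' is the derived state throughout.
Only Taxon E and Taxon H show the derived state 'yes' for C1, supporting them as a clade.
C2: derived state 'yes' in Taxon E only — an autapomorphy, so it tells us nothing about relationships among taxa.
C3: derived state 'yes' in Taxon E, Taxon H, and Taxon S only — synapomorphy for {Taxon E, Taxon H, Taxon S}.
Most parsimonious ingroup topology: (((Taxon E,Taxon H),Taxon S),Taxon P).
The clade {Taxon E, Taxon H, Taxon S} is supported by C3: its derived state 'yes' occurs in exactly those taxa and in no other taxon (including the outgroup).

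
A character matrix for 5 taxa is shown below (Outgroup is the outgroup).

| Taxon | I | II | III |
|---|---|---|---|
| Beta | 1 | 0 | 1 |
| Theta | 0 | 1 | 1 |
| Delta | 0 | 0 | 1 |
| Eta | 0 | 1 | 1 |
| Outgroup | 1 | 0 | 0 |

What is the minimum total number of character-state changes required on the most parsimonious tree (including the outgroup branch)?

3

Character polarity is set by the outgroup: the derived state is whichever differs from the outgroup's state, so for I the derived state is '0', and for the remaining characters it is '1'.
Only Delta, Eta, and Theta show the derived state '0' for I, supporting them as a clade.
II: derived state '1' in Eta and Theta only — synapomorphy for {Eta, Theta}.
All ingroup taxa share the derived state '1' for III; it defines the ingroup but does not resolve relationships within it.
Most parsimonious ingroup topology: (((Eta,Theta),Delta),Beta).
Changes per character on this tree: I: 1; II: 1; III: 1.
Total = 3.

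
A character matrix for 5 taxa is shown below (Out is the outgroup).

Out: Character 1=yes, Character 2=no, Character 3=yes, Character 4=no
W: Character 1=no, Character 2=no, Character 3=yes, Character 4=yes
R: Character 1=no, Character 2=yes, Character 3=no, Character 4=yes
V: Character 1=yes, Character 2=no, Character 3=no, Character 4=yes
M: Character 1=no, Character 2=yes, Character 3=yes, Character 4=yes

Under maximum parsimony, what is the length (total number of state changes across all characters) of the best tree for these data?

5

Character polarity is set by the outgroup: the derived state is whichever differs from the outgroup's state, so for Character 1, Character 3 the derived state is 'no', and for the remaining characters it is 'yes'.
Only M, R, and W show the derived state 'no' for Character 1, supporting them as a clade.
Only M and R show the derived state 'yes' for Character 2, supporting them as a clade.
Character 3 groups R and V, which is incompatible with the clades supported by the remaining characters; treating it as convergent (homoplasy) costs fewer steps than any alternative tree.
All ingroup taxa share the derived state 'yes' for Character 4; it defines the ingroup but does not resolve relationships within it.
Most parsimonious ingroup topology: ((W,(R,M)),V).
Changes per character on this tree: Character 1: 1; Character 2: 1; Character 3: 2; Character 4: 1.
Total = 5.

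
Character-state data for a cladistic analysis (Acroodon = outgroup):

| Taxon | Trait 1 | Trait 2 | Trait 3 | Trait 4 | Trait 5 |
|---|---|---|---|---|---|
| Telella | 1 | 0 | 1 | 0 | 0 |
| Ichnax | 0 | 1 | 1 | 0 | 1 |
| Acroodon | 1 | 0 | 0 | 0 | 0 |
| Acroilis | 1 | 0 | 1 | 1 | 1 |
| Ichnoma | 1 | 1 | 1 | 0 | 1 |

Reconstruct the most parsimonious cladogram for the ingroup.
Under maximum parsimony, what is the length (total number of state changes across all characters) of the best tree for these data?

Character polarity is set by the outgroup: the derived state is whichever differs from the outgroup's state, so for Trait 1 the derived state is '0', and for the remaining characters it is '1'.
Trait 1: derived state '0' in Ichnax only — an autapomorphy, so it tells us nothing about relationships among taxa.
Trait 2: derived state '1' in Ichnax and Ichnoma only — synapomorphy for {Ichnax, Ichnoma}.
All ingroup taxa share the derived state '1' for Trait 3; it defines the ingroup but does not resolve relationships within it.
Trait 4 (derived state '1') is unique to Acroilis (autapomorphy; uninformative for grouping).
Only Acroilis, Ichnax, and Ichnoma show the derived state '1' for Trait 5, supporting them as a clade.
Most parsimonious ingroup topology: (((Ichnoma,Ichnax),Acroilis),Telella).
Changes per character on this tree: Trait 1: 1; Trait 2: 1; Trait 3: 1; Trait 4: 1; Trait 5: 1.
Total = 5.

5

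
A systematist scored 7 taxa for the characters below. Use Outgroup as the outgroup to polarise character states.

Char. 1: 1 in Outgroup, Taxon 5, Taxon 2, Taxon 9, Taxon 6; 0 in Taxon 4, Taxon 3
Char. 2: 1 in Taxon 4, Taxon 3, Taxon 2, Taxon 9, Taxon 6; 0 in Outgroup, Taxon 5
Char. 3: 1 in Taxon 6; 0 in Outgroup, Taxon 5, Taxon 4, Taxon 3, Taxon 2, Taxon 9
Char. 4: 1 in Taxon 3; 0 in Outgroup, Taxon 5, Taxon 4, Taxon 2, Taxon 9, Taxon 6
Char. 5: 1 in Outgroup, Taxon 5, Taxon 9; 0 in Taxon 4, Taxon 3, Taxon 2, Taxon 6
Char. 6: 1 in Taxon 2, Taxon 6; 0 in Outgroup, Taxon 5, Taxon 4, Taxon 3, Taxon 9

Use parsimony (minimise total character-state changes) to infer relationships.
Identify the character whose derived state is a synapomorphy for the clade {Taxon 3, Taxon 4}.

Char. 1

Character polarity is set by the outgroup: the derived state is whichever differs from the outgroup's state, so for Char. 1, Char. 5 the derived state is '0', and for the remaining characters it is '1'.
Only Taxon 3 and Taxon 4 show the derived state '0' for Char. 1, supporting them as a clade.
Only Taxon 2, Taxon 3, Taxon 4, Taxon 6, and Taxon 9 show the derived state '1' for Char. 2, supporting them as a clade.
Char. 3: derived state '1' in Taxon 6 only — an autapomorphy, so it tells us nothing about relationships among taxa.
Char. 4 (derived state '1') is unique to Taxon 3 (autapomorphy; uninformative for grouping).
Char. 5: derived state '0' in Taxon 2, Taxon 3, Taxon 4, and Taxon 6 only — synapomorphy for {Taxon 2, Taxon 3, Taxon 4, Taxon 6}.
Char. 6: derived state '1' in Taxon 2 and Taxon 6 only — synapomorphy for {Taxon 2, Taxon 6}.
Most parsimonious ingroup topology: (Taxon 5,(((Taxon 4,Taxon 3),(Taxon 2,Taxon 6)),Taxon 9)).
The clade {Taxon 3, Taxon 4} is supported by Char. 1: its derived state '0' occurs in exactly those taxa and in no other taxon (including the outgroup).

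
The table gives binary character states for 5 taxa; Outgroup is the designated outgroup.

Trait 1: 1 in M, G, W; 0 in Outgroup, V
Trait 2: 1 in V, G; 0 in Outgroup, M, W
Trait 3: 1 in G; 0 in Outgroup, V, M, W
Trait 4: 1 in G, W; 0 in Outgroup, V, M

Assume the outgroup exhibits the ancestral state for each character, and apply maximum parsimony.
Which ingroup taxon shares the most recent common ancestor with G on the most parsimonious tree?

The outgroup has state '0' for every character, so '1' is the derived state throughout.
Only G, M, and W show the derived state '1' for Trait 1, supporting them as a clade.
Trait 2 groups G and V, which is incompatible with the clades supported by the remaining characters; treating it as convergent (homoplasy) costs fewer steps than any alternative tree.
Trait 3 (derived state '1') is unique to G (autapomorphy; uninformative for grouping).
Trait 4 (derived state '1') is shared by G and W — a synapomorphy uniting that clade.
Most parsimonious ingroup topology: (V,(M,(G,W))).
G and W form a cherry on this tree, so they are sister taxa.

W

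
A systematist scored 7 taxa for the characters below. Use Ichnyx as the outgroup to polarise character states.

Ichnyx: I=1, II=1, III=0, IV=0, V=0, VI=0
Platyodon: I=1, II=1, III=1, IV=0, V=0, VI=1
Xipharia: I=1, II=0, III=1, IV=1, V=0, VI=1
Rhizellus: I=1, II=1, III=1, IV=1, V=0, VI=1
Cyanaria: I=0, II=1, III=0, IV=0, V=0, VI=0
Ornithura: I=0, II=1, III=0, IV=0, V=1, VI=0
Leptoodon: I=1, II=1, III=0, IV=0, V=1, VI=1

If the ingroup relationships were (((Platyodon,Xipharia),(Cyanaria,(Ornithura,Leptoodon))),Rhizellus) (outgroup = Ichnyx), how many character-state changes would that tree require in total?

11

Map each character onto (((Platyodon,Xipharia),(Cyanaria,(Ornithura,Leptoodon))),Rhizellus) (rooted by Ichnyx) and count the minimum state changes it requires (Fitch parsimony):
I: 2; II: 1; III: 2; IV: 2; V: 1; VI: 3.
Total tree length = 11.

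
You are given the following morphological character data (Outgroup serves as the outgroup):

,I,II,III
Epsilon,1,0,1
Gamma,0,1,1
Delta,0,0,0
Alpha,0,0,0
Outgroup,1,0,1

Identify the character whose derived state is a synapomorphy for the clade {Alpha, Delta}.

III

Character polarity is set by the outgroup: the derived state is whichever differs from the outgroup's state, so for I, III the derived state is '0', and for the remaining characters it is '1'.
Only Alpha, Delta, and Gamma show the derived state '0' for I, supporting them as a clade.
II: derived state '1' in Gamma only — an autapomorphy, so it tells us nothing about relationships among taxa.
III: derived state '0' in Alpha and Delta only — synapomorphy for {Alpha, Delta}.
Most parsimonious ingroup topology: (((Alpha,Delta),Gamma),Epsilon).
The clade {Alpha, Delta} is supported by III: its derived state '0' occurs in exactly those taxa and in no other taxon (including the outgroup).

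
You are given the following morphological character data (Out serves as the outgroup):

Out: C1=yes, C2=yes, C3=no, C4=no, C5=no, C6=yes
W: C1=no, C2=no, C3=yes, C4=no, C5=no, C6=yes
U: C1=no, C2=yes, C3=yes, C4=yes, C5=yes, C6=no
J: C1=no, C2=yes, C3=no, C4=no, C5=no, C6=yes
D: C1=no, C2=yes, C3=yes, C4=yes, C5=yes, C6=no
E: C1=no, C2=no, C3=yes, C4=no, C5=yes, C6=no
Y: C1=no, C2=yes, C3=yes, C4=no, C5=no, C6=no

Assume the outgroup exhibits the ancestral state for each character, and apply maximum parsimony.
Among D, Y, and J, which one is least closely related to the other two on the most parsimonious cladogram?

J

Character polarity is set by the outgroup: the derived state is whichever differs from the outgroup's state, so for C1, C2, C6 the derived state is 'no', and for the remaining characters it is 'yes'.
All ingroup taxa share the derived state 'no' for C1; it defines the ingroup but does not resolve relationships within it.
C2 groups E and W, which is incompatible with the clades supported by the remaining characters; treating it as convergent (homoplasy) costs fewer steps than any alternative tree.
Only D, E, U, W, and Y show the derived state 'yes' for C3, supporting them as a clade.
C4: derived state 'yes' in D and U only — synapomorphy for {D, U}.
C5 (derived state 'yes') is shared by D, E, and U — a synapomorphy uniting that clade.
C6: derived state 'no' in D, E, U, and Y only — synapomorphy for {D, E, U, Y}.
Most parsimonious ingroup topology: ((W,(((U,D),E),Y)),J).
D and Y share a more recent common ancestor with each other than either does with J, so J is the least closely related of the three.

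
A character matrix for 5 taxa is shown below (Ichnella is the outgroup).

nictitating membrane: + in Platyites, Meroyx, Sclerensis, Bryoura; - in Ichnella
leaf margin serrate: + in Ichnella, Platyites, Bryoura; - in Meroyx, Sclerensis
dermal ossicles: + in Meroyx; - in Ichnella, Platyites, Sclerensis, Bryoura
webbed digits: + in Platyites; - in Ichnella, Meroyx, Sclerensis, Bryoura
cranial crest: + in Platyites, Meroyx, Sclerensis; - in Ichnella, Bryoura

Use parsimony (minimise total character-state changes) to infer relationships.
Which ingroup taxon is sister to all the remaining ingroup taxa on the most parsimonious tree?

Bryoura

Character polarity is set by the outgroup: the derived state is whichever differs from the outgroup's state, so for leaf margin serrate the derived state is '-', and for the remaining characters it is '+'.
nictitating membrane (derived state '+') is shared by all ingroup taxa — unites the whole ingroup.
Only Meroyx and Sclerensis show the derived state '-' for leaf margin serrate, supporting them as a clade.
dermal ossicles: derived state '+' in Meroyx only — an autapomorphy, so it tells us nothing about relationships among taxa.
webbed digits (derived state '+') is unique to Platyites (autapomorphy; uninformative for grouping).
Only Meroyx, Platyites, and Sclerensis show the derived state '+' for cranial crest, supporting them as a clade.
Most parsimonious ingroup topology: ((Platyites,(Meroyx,Sclerensis)),Bryoura).
Bryoura is sister to the clade containing all other ingroup taxa, so it is the earliest-diverging (most basal) ingroup lineage.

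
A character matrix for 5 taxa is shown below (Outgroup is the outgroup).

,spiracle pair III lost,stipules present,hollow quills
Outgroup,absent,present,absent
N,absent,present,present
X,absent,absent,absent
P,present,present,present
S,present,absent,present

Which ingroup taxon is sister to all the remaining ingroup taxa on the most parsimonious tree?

X

Character polarity is set by the outgroup: the derived state is whichever differs from the outgroup's state, so for stipules present the derived state is 'absent', and for the remaining characters it is 'present'.
spiracle pair III lost: derived state 'present' in P and S only — synapomorphy for {P, S}.
stipules present groups S and X, which is incompatible with the clades supported by the remaining characters; treating it as convergent (homoplasy) costs fewer steps than any alternative tree.
Only N, P, and S show the derived state 'present' for hollow quills, supporting them as a clade.
Most parsimonious ingroup topology: ((N,(P,S)),X).
X is sister to the clade containing all other ingroup taxa, so it is the earliest-diverging (most basal) ingroup lineage.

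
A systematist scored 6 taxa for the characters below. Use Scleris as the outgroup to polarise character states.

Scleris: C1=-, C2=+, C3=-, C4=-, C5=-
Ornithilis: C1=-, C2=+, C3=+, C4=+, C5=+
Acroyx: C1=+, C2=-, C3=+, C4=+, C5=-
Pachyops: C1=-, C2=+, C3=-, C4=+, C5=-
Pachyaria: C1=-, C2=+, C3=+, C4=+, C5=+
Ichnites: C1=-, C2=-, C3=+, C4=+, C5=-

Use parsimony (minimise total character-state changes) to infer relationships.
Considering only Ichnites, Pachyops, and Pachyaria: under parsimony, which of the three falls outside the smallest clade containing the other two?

Character polarity is set by the outgroup: the derived state is whichever differs from the outgroup's state, so for C2 the derived state is '-', and for the remaining characters it is '+'.
C1: derived state '+' in Acroyx only — an autapomorphy, so it tells us nothing about relationships among taxa.
C2: derived state '-' in Acroyx and Ichnites only — synapomorphy for {Acroyx, Ichnites}.
C3 (derived state '+') is shared by Acroyx, Ichnites, Ornithilis, and Pachyaria — a synapomorphy uniting that clade.
C4 (derived state '+') is shared by all ingroup taxa — unites the whole ingroup.
Only Ornithilis and Pachyaria show the derived state '+' for C5, supporting them as a clade.
Most parsimonious ingroup topology: (((Ornithilis,Pachyaria),(Acroyx,Ichnites)),Pachyops).
Ichnites and Pachyaria share a more recent common ancestor with each other than either does with Pachyops, so Pachyops is the least closely related of the three.

Pachyops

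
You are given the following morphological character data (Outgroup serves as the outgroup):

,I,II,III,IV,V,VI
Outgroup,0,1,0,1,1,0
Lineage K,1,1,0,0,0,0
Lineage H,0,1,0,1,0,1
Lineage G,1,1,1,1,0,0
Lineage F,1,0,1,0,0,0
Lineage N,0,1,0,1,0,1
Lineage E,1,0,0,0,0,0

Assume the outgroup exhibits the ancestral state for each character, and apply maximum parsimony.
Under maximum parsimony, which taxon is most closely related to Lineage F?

Character polarity is set by the outgroup: the derived state is whichever differs from the outgroup's state, so for II, IV, V the derived state is '0', and for the remaining characters it is '1'.
I: derived state '1' in Lineage E, Lineage F, Lineage G, and Lineage K only — synapomorphy for {Lineage E, Lineage F, Lineage G, Lineage K}.
II (derived state '0') is shared by Lineage E and Lineage F — a synapomorphy uniting that clade.
III groups Lineage F and Lineage G, which is incompatible with the clades supported by the remaining characters; treating it as convergent (homoplasy) costs fewer steps than any alternative tree.
IV: derived state '0' in Lineage E, Lineage F, and Lineage K only — synapomorphy for {Lineage E, Lineage F, Lineage K}.
All ingroup taxa share the derived state '0' for V; it defines the ingroup but does not resolve relationships within it.
VI: derived state '1' in Lineage H and Lineage N only — synapomorphy for {Lineage H, Lineage N}.
Most parsimonious ingroup topology: (((Lineage K,(Lineage F,Lineage E)),Lineage G),(Lineage H,Lineage N)).
Lineage F and Lineage E form a cherry on this tree, so they are sister taxa.

Lineage E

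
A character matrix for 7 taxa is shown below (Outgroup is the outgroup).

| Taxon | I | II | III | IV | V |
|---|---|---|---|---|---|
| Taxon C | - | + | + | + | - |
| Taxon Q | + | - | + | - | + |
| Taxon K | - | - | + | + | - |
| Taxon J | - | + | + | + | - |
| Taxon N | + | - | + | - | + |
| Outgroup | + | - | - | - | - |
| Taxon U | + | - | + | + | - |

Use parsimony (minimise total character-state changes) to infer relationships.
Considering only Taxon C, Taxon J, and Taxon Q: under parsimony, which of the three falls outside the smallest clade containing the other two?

Character polarity is set by the outgroup: the derived state is whichever differs from the outgroup's state, so for I the derived state is '-', and for the remaining characters it is '+'.
I: derived state '-' in Taxon C, Taxon J, and Taxon K only — synapomorphy for {Taxon C, Taxon J, Taxon K}.
II: derived state '+' in Taxon C and Taxon J only — synapomorphy for {Taxon C, Taxon J}.
III (derived state '+') is shared by all ingroup taxa — unites the whole ingroup.
IV (derived state '+') is shared by Taxon C, Taxon J, Taxon K, and Taxon U — a synapomorphy uniting that clade.
V: derived state '+' in Taxon N and Taxon Q only — synapomorphy for {Taxon N, Taxon Q}.
Most parsimonious ingroup topology: ((((Taxon J,Taxon C),Taxon K),Taxon U),(Taxon N,Taxon Q)).
Taxon J and Taxon C share a more recent common ancestor with each other than either does with Taxon Q, so Taxon Q is the least closely related of the three.

Taxon Q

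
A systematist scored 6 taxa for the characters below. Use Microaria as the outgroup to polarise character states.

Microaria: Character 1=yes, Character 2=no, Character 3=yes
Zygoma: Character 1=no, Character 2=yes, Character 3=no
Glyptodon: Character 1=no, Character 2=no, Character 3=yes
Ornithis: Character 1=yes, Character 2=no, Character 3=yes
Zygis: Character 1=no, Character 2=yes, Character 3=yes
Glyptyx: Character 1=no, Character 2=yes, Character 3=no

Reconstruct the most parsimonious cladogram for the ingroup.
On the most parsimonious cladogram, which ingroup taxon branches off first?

Character polarity is set by the outgroup: the derived state is whichever differs from the outgroup's state, so for Character 1, Character 3 the derived state is 'no', and for the remaining characters it is 'yes'.
Character 1 (derived state 'no') is shared by Glyptodon, Glyptyx, Zygis, and Zygoma — a synapomorphy uniting that clade.
Character 2: derived state 'yes' in Glyptyx, Zygis, and Zygoma only — synapomorphy for {Glyptyx, Zygis, Zygoma}.
Only Glyptyx and Zygoma show the derived state 'no' for Character 3, supporting them as a clade.
Most parsimonious ingroup topology: ((((Zygoma,Glyptyx),Zygis),Glyptodon),Ornithis).
Ornithis is sister to the clade containing all other ingroup taxa, so it is the earliest-diverging (most basal) ingroup lineage.

Ornithis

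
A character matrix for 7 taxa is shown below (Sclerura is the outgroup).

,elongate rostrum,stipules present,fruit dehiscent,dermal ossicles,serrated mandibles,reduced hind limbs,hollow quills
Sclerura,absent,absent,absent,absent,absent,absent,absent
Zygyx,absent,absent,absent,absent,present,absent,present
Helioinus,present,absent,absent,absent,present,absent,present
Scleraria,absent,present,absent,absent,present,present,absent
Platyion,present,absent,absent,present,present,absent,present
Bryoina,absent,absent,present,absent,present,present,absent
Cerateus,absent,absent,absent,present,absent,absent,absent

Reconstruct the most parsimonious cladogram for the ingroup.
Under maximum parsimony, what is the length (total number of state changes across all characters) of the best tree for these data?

8

The outgroup has state 'absent' for every character, so 'present' is the derived state throughout.
elongate rostrum (derived state 'present') is shared by Helioinus and Platyion — a synapomorphy uniting that clade.
stipules present (derived state 'present') is unique to Scleraria (autapomorphy; uninformative for grouping).
fruit dehiscent (derived state 'present') is unique to Bryoina (autapomorphy; uninformative for grouping).
dermal ossicles (state 'present') occurs in Cerateus and Platyion but conflicts with the nesting implied by the other characters — most parsimoniously interpreted as homoplasy.
serrated mandibles (derived state 'present') is shared by Bryoina, Helioinus, Platyion, Scleraria, and Zygyx — a synapomorphy uniting that clade.
Only Bryoina and Scleraria show the derived state 'present' for reduced hind limbs, supporting them as a clade.
Only Helioinus, Platyion, and Zygyx show the derived state 'present' for hollow quills, supporting them as a clade.
Most parsimonious ingroup topology: (((Zygyx,(Helioinus,Platyion)),(Scleraria,Bryoina)),Cerateus).
Changes per character on this tree: elongate rostrum: 1; stipules present: 1; fruit dehiscent: 1; dermal ossicles: 2; serrated mandibles: 1; reduced hind limbs: 1; hollow quills: 1.
Total = 8.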